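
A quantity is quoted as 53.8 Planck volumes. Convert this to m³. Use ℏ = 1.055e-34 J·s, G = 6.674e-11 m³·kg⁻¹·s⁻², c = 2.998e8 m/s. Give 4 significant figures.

2.272e-103 m³

One Planck volume: V_P = (ℏG/c³)^(3/2) = 4.224e-105 m³.
53.8 × 4.224e-105 m³ = 2.272e-103 m³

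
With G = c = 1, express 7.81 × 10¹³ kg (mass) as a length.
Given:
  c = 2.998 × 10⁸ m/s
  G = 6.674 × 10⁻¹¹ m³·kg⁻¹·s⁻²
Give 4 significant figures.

In G = c = 1 units mass has dimensions of length; the conversion factor is G/c².
7.81 × 10¹³ kg × (G/c²) = 5.799 × 10⁻¹⁴ m

5.799 × 10⁻¹⁴ m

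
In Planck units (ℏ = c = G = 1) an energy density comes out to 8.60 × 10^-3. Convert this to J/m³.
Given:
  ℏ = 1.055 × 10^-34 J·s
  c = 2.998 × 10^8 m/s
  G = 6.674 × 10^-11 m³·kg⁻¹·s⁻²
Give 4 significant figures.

3.984 × 10^111 J/m³

One Planck energy density: u_P = c⁷/(ℏG²) = 4.632 × 10^113 J/m³.
8.60 × 10^-3 × 4.632 × 10^113 J/m³ = 3.984 × 10^111 J/m³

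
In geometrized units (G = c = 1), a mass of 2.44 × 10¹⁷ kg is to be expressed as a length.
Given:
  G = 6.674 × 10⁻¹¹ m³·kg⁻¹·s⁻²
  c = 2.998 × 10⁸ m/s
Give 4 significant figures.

1.812 × 10⁻¹⁰ m

In G = c = 1 units mass has dimensions of length; the conversion factor is G/c².
2.44 × 10¹⁷ kg × (G/c²) = 1.812 × 10⁻¹⁰ m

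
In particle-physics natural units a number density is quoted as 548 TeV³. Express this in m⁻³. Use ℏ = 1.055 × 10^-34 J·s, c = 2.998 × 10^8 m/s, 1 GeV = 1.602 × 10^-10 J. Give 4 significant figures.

7.121 × 10^58 m⁻³

Number density is [L]⁻³ = [E]³/(ℏc)³.
1 GeV³ → 1/(ℏc)³ × (1 GeV in J)³ = 1.299 × 10^47 m⁻³.
Convert the energy scale: 548 TeV³ = 5.48 × 10^11 GeV³.
Result: 5.48 × 10^11 × 1.299 × 10^47 = 7.121 × 10^58 m⁻³.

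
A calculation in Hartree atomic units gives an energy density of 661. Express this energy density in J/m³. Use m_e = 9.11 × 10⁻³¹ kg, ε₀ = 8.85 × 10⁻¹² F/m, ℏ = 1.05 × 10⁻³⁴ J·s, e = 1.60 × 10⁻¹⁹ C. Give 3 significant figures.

1.99 × 10¹⁶ J/m³

One atomic unit of energy density: u_au = E_h/a₀³ = m_e⁴e¹⁰/((4πε₀)⁵ℏ⁸) = 3.01 × 10¹³ J/m³.
661 × 3.01 × 10¹³ J/m³ = 1.99 × 10¹⁶ J/m³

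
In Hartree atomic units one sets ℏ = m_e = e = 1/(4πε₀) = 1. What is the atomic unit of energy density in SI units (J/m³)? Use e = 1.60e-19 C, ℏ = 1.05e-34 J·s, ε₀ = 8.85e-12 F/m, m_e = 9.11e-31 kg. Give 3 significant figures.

3.01e13 J/m³

u_au = E_h/a₀³ = m_e⁴e¹⁰/((4πε₀)⁵ℏ⁸)
E_h = 4.38e-18 J
a₀ = 5.26e-11 m
E_h/a₀³ = 3.01e13 J/m³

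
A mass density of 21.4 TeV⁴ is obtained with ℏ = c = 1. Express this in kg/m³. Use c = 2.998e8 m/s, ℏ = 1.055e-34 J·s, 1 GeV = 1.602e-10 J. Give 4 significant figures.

4.956e33 kg/m³

Mass density is [E]/(c²[L]³) = [E]⁴/(ℏ³c⁵).
1 GeV⁴ → 1/(ℏ³c⁵) × (1 GeV in J)⁴ = 2.316e20 kg/m³.
Convert the energy scale: 21.4 TeV⁴ = 2.14e13 GeV⁴.
Result: 2.14e13 × 2.316e20 = 4.956e33 kg/m³.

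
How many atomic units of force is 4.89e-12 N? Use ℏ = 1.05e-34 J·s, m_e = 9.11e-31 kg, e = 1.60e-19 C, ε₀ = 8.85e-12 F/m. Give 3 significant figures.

atomic unit of force: F_au = E_h/a₀ = m_e²e⁶/((4πε₀)³ℏ⁴) = 8.33e-8 N.
4.89e-12 / 8.33e-8 = 5.87e-5

5.87e-5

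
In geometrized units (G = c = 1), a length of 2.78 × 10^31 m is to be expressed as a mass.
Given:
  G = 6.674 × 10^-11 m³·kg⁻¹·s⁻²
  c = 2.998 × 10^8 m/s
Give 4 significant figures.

Length → mass via c²/G.
2.78 × 10^31 m × (c²/G) = 3.744 × 10^58 kg

3.744 × 10^58 kg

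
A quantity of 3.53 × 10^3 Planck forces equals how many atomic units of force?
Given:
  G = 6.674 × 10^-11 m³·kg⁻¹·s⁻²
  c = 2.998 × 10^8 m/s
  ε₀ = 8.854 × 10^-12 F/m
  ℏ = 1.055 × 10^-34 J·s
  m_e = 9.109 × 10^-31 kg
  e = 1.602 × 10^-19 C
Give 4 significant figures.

5.198 × 10^54

Planck force: F_P = c⁴/G = 1.210 × 10^44 N
atomic unit of force: F_au = E_h/a₀ = m_e²e⁶/((4πε₀)³ℏ⁴) = 8.220 × 10^-8 N
3.53 × 10^3 × 1.210 × 10^44 / 8.220 × 10^-8 = 5.198 × 10^54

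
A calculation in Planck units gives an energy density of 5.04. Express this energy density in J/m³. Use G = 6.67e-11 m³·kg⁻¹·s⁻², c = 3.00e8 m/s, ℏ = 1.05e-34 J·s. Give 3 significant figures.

2.36e114 J/m³

One Planck energy density: u_P = c⁷/(ℏG²) = 4.68e113 J/m³.
5.04 × 4.68e113 J/m³ = 2.36e114 J/m³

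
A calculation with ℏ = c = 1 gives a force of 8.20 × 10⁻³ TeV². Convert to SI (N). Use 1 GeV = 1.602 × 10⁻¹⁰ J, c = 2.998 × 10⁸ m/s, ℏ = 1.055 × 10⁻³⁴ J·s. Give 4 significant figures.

6.654 × 10⁹ N

Force is [E]/[L] = [E]²/(ℏc); restore (ℏc)⁻¹.
1 GeV² → 1/(ℏc) × (1 GeV in J)² = 8.114 × 10⁵ N.
Convert the energy scale: 8.20 × 10⁻³ TeV² = 8.20 × 10³ GeV².
Result: 8.20 × 10³ × 8.114 × 10⁵ = 6.654 × 10⁹ N.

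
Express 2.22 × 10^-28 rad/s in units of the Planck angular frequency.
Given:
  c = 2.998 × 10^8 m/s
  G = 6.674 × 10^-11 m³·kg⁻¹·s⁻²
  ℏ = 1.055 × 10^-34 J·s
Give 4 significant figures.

1.197 × 10^-71

Planck angular frequency: ω_P = √(c⁵/(ℏG)) = 1.855 × 10^43 rad/s.
2.22 × 10^-28 / 1.855 × 10^43 = 1.197 × 10^-71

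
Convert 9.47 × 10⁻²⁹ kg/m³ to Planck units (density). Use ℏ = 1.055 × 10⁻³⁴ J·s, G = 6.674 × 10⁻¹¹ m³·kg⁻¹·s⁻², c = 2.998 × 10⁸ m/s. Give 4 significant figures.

Planck density: ρ_P = c⁵/(ℏG²) = 5.154 × 10⁹⁶ kg/m³.
9.47 × 10⁻²⁹ / 5.154 × 10⁹⁶ = 1.837 × 10⁻¹²⁵

1.837 × 10⁻¹²⁵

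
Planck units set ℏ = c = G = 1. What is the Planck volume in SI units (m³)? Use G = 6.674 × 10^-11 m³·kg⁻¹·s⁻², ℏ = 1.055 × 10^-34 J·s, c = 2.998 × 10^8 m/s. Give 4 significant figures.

The unique combination of the constants set to 1 with dimensions of volume is V_P = (ℏG/c³)^(3/2).
  = √(1.784 × 10^-209)
  = 4.224 × 10^-105 m³

4.224 × 10^-105 m³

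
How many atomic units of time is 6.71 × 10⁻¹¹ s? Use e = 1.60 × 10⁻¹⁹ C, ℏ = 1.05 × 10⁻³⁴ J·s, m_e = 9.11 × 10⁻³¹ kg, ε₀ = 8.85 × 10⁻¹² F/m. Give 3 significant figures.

atomic unit of time: τ_au = (4πε₀)²ℏ³/(m_e e⁴) = 2.40 × 10⁻¹⁷ s.
6.71 × 10⁻¹¹ / 2.40 × 10⁻¹⁷ = 2.80 × 10⁶

2.80 × 10⁶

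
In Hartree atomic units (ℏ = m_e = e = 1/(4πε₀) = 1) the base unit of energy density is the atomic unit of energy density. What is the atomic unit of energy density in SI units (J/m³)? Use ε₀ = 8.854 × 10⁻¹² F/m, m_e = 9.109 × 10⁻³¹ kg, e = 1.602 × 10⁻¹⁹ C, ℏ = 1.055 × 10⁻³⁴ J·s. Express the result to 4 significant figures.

2.929 × 10¹³ J/m³

u_au = E_h/a₀³ = m_e⁴e¹⁰/((4πε₀)⁵ℏ⁸)
E_h = 4.354 × 10⁻¹⁸ J
a₀ = 5.297 × 10⁻¹¹ m
E_h/a₀³ = 2.929 × 10¹³ J/m³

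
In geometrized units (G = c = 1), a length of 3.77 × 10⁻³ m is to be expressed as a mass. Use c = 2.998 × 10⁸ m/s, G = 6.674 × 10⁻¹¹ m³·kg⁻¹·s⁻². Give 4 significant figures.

5.077 × 10²⁴ kg

Length → mass via c²/G.
3.77 × 10⁻³ m × (c²/G) = 5.077 × 10²⁴ kg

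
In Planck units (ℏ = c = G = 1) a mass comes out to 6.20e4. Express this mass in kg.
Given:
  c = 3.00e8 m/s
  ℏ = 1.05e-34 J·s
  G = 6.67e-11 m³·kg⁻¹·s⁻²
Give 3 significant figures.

1.35e-3 kg

One Planck mass: m_P = √(ℏc/G) = 2.17e-8 kg.
6.20e4 × 2.17e-8 kg = 1.35e-3 kg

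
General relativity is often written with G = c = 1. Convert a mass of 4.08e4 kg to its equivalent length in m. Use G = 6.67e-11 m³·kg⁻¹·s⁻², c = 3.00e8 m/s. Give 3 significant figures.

In G = c = 1 units mass has dimensions of length; the conversion factor is G/c².
4.08e4 kg × (G/c²) = 3.02e-23 m

3.02e-23 m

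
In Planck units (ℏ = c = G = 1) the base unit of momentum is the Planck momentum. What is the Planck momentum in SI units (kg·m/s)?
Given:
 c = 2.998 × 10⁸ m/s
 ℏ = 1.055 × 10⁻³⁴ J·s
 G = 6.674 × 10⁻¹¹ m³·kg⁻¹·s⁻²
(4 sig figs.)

6.527 kg·m/s

p_P = √(ℏc³/G)
  = √(42.60)
  = 6.527 kg·m/s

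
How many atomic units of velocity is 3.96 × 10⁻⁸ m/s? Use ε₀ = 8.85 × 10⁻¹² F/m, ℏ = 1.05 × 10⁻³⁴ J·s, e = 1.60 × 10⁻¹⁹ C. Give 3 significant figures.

atomic unit of velocity: v_au = e²/(4πε₀ℏ) = 2.19 × 10⁶ m/s.
3.96 × 10⁻⁸ / 2.19 × 10⁶ = 1.81 × 10⁻¹⁴

1.81 × 10⁻¹⁴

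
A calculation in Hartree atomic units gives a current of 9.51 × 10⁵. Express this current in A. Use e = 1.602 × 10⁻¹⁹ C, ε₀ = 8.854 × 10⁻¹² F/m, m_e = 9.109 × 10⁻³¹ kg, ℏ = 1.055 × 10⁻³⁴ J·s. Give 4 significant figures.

6.288 × 10³ A

One atomic unit of electric current: I_au = e E_h/ℏ = m_e e⁵/((4πε₀)²ℏ³) = 6.612 × 10⁻³ A.
9.51 × 10⁵ × 6.612 × 10⁻³ A = 6.288 × 10³ A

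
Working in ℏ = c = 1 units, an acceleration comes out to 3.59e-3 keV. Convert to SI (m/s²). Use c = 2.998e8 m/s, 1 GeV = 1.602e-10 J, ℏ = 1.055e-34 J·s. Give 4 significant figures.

1.634e24 m/s²

Acceleration is [L]/[T]² = c·[E]/ℏ.
1 GeV → c/ℏ × (1 GeV in J) = 4.552e32 m/s².
Convert the energy scale: 3.59e-3 keV = 3.59e-9 GeV.
Result: 3.59e-9 × 4.552e32 = 1.634e24 m/s².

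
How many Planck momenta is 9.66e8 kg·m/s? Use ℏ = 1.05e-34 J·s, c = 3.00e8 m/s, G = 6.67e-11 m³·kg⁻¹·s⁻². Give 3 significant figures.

Planck momentum: p_P = √(ℏc³/G) = 6.52 kg·m/s.
9.66e8 / 6.52 = 1.48e8

1.48e8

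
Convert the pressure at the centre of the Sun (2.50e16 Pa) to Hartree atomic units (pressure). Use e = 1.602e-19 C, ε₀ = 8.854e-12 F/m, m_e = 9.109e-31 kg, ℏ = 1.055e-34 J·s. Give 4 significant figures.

atomic unit of pressure: P_au = E_h/a₀³ = m_e⁴e¹⁰/((4πε₀)⁵ℏ⁸) = 2.929e13 Pa.
2.50e16 / 2.929e13 = 853.5

853.5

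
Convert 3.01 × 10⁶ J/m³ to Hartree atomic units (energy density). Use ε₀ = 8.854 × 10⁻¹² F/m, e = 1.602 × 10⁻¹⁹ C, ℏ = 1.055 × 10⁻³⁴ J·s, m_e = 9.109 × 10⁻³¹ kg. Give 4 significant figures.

1.028 × 10⁻⁷

atomic unit of energy density: u_au = E_h/a₀³ = m_e⁴e¹⁰/((4πε₀)⁵ℏ⁸) = 2.929 × 10¹³ J/m³.
3.01 × 10⁶ / 2.929 × 10¹³ = 1.028 × 10⁻⁷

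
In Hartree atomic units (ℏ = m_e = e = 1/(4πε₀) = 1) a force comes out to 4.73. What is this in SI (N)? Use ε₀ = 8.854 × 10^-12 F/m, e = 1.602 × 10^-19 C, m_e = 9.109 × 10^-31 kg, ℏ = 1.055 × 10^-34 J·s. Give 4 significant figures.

3.888 × 10^-7 N

One atomic unit of force: F_au = E_h/a₀ = m_e²e⁶/((4πε₀)³ℏ⁴) = 8.220 × 10^-8 N.
4.73 × 8.220 × 10^-8 N = 3.888 × 10^-7 N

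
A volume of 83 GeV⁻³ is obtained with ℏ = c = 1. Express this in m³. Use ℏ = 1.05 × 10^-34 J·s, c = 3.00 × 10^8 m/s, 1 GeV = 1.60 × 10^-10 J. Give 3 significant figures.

Volume is [L]³ = [E]⁻³·(ℏc)³.
1 GeV⁻³ → (ℏc)³ × (1 GeV in J)⁻³ = 7.63 × 10^-48 m³.
Result: 83 × 7.63 × 10^-48 = 6.33 × 10^-46 m³.

6.33 × 10^-46 m³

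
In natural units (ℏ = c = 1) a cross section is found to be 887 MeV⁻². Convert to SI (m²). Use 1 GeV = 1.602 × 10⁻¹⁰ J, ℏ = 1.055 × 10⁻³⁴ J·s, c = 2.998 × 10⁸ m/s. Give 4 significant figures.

Area is [L]² = [E]⁻²·(ℏc)²; restore (ℏc)².
1 GeV⁻² → (ℏc)² × (1 GeV in J)⁻² = 3.898 × 10⁻³² m².
Convert the energy scale: 887 MeV⁻² = 8.87 × 10⁸ GeV⁻².
Result: 8.87 × 10⁸ × 3.898 × 10⁻³² = 3.458 × 10⁻²³ m².

3.458 × 10⁻²³ m²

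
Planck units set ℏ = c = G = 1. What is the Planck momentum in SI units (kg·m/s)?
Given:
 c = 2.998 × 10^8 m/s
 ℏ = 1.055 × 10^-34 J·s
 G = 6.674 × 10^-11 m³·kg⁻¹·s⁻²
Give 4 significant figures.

Dimensional analysis gives p_P = √(ℏc³/G).
  = √(42.60)
  = 6.527 kg·m/s

6.527 kg·m/s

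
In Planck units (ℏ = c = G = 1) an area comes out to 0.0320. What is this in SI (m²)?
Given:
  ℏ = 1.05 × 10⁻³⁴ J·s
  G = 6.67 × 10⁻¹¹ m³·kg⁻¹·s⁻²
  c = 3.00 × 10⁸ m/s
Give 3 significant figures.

8.30 × 10⁻⁷² m²

One Planck area: A_P = ℏG/c³ = 2.59 × 10⁻⁷⁰ m².
0.0320 × 2.59 × 10⁻⁷⁰ m² = 8.30 × 10⁻⁷² m²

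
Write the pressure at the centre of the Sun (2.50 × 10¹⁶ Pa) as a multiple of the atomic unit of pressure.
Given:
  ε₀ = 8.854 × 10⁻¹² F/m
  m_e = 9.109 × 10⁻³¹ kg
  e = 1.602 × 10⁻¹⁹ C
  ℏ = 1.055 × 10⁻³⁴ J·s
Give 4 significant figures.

atomic unit of pressure: P_au = E_h/a₀³ = m_e⁴e¹⁰/((4πε₀)⁵ℏ⁸) = 2.929 × 10¹³ Pa.
2.50 × 10¹⁶ / 2.929 × 10¹³ = 853.5

853.5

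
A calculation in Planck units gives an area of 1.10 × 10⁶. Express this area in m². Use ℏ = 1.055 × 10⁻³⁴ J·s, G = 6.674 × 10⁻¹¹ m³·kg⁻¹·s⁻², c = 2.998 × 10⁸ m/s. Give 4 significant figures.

One Planck area: A_P = ℏG/c³ = 2.613 × 10⁻⁷⁰ m².
1.10 × 10⁶ × 2.613 × 10⁻⁷⁰ m² = 2.874 × 10⁻⁶⁴ m²

2.874 × 10⁻⁶⁴ m²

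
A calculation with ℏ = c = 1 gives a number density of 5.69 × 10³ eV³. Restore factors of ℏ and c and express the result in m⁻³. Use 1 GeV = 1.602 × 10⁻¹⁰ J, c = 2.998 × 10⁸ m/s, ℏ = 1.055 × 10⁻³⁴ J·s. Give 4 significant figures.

7.393 × 10²³ m⁻³

Number density is [L]⁻³ = [E]³/(ℏc)³.
1 GeV³ → 1/(ℏc)³ × (1 GeV in J)³ = 1.299 × 10⁴⁷ m⁻³.
Convert the energy scale: 5.69 × 10³ eV³ = 5.69 × 10⁻²⁴ GeV³.
Result: 5.69 × 10⁻²⁴ × 1.299 × 10⁴⁷ = 7.393 × 10²³ m⁻³.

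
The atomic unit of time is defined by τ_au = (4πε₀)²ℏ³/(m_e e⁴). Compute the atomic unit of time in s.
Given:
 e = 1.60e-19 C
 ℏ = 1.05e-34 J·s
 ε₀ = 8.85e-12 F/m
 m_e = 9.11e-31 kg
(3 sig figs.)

τ_au = (4πε₀)²ℏ³/(m_e e⁴)
E_h = 4.38e-18 J
ℏ/E_h = 2.40e-17 s

2.40e-17 s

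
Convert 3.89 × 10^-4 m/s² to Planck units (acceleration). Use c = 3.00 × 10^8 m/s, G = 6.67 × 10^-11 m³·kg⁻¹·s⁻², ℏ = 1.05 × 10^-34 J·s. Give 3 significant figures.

Planck acceleration: a_P = √(c⁷/(ℏG)) = 5.59 × 10^51 m/s².
3.89 × 10^-4 / 5.59 × 10^51 = 6.96 × 10^-56

6.96 × 10^-56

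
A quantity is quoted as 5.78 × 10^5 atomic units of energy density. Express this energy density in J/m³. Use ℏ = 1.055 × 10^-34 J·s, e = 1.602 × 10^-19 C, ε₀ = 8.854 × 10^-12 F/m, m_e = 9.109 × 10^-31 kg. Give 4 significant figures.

One atomic unit of energy density: u_au = E_h/a₀³ = m_e⁴e¹⁰/((4πε₀)⁵ℏ⁸) = 2.929 × 10^13 J/m³.
5.78 × 10^5 × 2.929 × 10^13 J/m³ = 1.693 × 10^19 J/m³

1.693 × 10^19 J/m³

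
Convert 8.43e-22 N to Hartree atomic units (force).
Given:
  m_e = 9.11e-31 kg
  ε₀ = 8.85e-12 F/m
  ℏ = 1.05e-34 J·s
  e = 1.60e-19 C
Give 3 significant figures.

1.01e-14

atomic unit of force: F_au = E_h/a₀ = m_e²e⁶/((4πε₀)³ℏ⁴) = 8.33e-8 N.
8.43e-22 / 8.33e-8 = 1.01e-14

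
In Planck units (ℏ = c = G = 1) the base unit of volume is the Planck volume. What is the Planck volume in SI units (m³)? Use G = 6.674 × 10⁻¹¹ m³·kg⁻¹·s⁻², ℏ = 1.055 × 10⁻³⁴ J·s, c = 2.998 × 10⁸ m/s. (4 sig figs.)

4.224 × 10⁻¹⁰⁵ m³

V_P = (ℏG/c³)^(3/2)
  = √(1.784 × 10⁻²⁰⁹)
  = 4.224 × 10⁻¹⁰⁵ m³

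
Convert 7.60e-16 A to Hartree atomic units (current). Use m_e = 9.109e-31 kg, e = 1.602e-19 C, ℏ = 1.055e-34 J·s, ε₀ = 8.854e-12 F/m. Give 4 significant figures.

1.149e-13

atomic unit of electric current: I_au = e E_h/ℏ = m_e e⁵/((4πε₀)²ℏ³) = 6.612e-3 A.
7.60e-16 / 6.612e-3 = 1.149e-13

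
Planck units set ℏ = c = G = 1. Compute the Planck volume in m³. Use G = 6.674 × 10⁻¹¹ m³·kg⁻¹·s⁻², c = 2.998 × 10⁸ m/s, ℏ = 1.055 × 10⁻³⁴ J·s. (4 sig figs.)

4.224 × 10⁻¹⁰⁵ m³

The unique combination of the constants set to 1 with dimensions of volume is V_P = (ℏG/c³)^(3/2).
  = √(1.784 × 10⁻²⁰⁹)
  = 4.224 × 10⁻¹⁰⁵ m³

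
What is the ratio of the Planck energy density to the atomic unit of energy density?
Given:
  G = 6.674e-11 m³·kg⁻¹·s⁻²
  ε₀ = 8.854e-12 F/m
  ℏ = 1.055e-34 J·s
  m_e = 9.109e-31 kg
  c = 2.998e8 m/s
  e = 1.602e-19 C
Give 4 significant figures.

Planck energy density: u_P = c⁷/(ℏG²) = 4.632e113 J/m³
atomic unit of energy density: u_au = E_h/a₀³ = m_e⁴e¹⁰/((4πε₀)⁵ℏ⁸) = 2.929e13 J/m³
ratio = 4.632e113 / 2.929e13 = 1.581e100

1.581e100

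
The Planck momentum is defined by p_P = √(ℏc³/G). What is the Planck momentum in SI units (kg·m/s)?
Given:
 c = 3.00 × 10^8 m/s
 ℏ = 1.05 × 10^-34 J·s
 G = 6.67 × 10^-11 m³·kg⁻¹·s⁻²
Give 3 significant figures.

p_P = √(ℏc³/G)
  = √(42.5)
  = 6.52 kg·m/s

6.52 kg·m/s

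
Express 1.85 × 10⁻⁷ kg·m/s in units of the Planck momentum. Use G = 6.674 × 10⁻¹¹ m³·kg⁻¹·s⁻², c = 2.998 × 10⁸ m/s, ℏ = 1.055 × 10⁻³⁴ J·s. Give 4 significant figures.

2.835 × 10⁻⁸

Planck momentum: p_P = √(ℏc³/G) = 6.527 kg·m/s.
1.85 × 10⁻⁷ / 6.527 = 2.835 × 10⁻⁸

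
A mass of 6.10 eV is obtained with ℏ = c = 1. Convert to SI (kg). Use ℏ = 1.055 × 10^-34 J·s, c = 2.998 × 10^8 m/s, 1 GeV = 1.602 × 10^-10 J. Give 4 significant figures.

Mass is [E]/c²; divide by c².
1 GeV → 1/c² × (1 GeV in J) = 1.782 × 10^-27 kg.
Convert the energy scale: 6.10 eV = 6.10 × 10^-9 GeV.
Result: 6.10 × 10^-9 × 1.782 × 10^-27 = 1.087 × 10^-35 kg.

1.087 × 10^-35 kg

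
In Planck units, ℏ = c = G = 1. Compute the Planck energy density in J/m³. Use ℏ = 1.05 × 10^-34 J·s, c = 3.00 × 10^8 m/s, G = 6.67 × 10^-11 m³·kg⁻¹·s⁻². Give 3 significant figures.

4.68 × 10^113 J/m³

From ℏ = c = G = 1 the energy density scale is u_P = c⁷/(ℏG²).
  = 2.19 × 10^59 / 4.67 × 10^-55
  = 4.68 × 10^113 J/m³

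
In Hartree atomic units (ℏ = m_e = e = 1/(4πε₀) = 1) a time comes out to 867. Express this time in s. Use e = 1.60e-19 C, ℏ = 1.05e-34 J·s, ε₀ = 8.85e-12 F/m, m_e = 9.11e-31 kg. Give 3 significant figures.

2.08e-14 s

One atomic unit of time: τ_au = (4πε₀)²ℏ³/(m_e e⁴) = 2.40e-17 s.
867 × 2.40e-17 s = 2.08e-14 s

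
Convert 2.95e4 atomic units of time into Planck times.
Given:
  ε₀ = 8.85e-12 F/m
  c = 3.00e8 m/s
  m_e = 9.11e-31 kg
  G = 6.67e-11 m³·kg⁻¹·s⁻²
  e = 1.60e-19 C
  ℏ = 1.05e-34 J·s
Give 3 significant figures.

1.32e31

atomic unit of time: τ_au = (4πε₀)²ℏ³/(m_e e⁴) = 2.40e-17 s
Planck time: t_P = √(ℏG/c⁵) = 5.37e-44 s
2.95e4 × 2.40e-17 / 5.37e-44 = 1.32e31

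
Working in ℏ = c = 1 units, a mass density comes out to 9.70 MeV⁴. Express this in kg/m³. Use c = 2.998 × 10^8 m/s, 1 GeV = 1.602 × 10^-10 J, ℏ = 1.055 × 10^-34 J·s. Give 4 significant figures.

2.246 × 10^9 kg/m³

Mass density is [E]/(c²[L]³) = [E]⁴/(ℏ³c⁵).
1 GeV⁴ → 1/(ℏ³c⁵) × (1 GeV in J)⁴ = 2.316 × 10^20 kg/m³.
Convert the energy scale: 9.70 MeV⁴ = 9.70 × 10^-12 GeV⁴.
Result: 9.70 × 10^-12 × 2.316 × 10^20 = 2.246 × 10^9 kg/m³.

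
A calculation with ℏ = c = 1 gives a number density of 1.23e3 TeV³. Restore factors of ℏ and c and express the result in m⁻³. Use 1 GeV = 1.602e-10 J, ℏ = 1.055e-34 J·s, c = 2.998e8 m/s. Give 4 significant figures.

Number density is [L]⁻³ = [E]³/(ℏc)³.
1 GeV³ → 1/(ℏc)³ × (1 GeV in J)³ = 1.299e47 m⁻³.
Convert the energy scale: 1.23e3 TeV³ = 1.23e12 GeV³.
Result: 1.23e12 × 1.299e47 = 1.598e59 m⁻³.

1.598e59 m⁻³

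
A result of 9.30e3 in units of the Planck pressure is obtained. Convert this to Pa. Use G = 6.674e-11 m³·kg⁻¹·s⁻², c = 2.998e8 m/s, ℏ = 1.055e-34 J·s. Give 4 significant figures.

One Planck pressure: p_P = c⁷/(ℏG²) = 4.632e113 Pa.
9.30e3 × 4.632e113 Pa = 4.308e117 Pa

4.308e117 Pa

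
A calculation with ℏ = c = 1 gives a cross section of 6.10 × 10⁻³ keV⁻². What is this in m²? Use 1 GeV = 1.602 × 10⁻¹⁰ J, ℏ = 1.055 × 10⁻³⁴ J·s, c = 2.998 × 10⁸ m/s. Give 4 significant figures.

Area is [L]² = [E]⁻²·(ℏc)²; restore (ℏc)².
1 GeV⁻² → (ℏc)² × (1 GeV in J)⁻² = 3.898 × 10⁻³² m².
Convert the energy scale: 6.10 × 10⁻³ keV⁻² = 6.10 × 10⁹ GeV⁻².
Result: 6.10 × 10⁹ × 3.898 × 10⁻³² = 2.378 × 10⁻²² m².

2.378 × 10⁻²² m²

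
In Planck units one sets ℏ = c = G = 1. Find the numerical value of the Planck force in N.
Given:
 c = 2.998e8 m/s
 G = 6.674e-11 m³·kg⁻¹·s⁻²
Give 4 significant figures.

F_P = c⁴/G
  = 8.078e33 / 6.674e-11
  = 1.210e44 N

1.210e44 N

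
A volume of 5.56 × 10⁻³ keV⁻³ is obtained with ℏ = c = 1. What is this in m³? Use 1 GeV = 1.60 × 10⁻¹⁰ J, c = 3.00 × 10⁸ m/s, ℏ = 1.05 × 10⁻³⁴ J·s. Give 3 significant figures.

4.24 × 10⁻³² m³

Volume is [L]³ = [E]⁻³·(ℏc)³.
1 GeV⁻³ → (ℏc)³ × (1 GeV in J)⁻³ = 7.63 × 10⁻⁴⁸ m³.
Convert the energy scale: 5.56 × 10⁻³ keV⁻³ = 5.56 × 10¹⁵ GeV⁻³.
Result: 5.56 × 10¹⁵ × 7.63 × 10⁻⁴⁸ = 4.24 × 10⁻³² m³.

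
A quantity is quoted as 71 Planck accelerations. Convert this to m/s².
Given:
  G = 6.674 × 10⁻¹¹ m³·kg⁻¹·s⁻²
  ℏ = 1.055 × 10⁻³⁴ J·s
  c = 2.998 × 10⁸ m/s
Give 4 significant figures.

One Planck acceleration: a_P = √(c⁷/(ℏG)) = 5.560 × 10⁵¹ m/s².
71 × 5.560 × 10⁵¹ m/s² = 3.948 × 10⁵³ m/s²

3.948 × 10⁵³ m/s²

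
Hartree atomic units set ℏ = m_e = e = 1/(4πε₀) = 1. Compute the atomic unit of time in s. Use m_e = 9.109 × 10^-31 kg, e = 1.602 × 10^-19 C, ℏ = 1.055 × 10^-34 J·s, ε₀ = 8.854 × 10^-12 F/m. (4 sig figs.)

2.423 × 10^-17 s

From ℏ = m_e = e = 1/(4πε₀) = 1 the time scale is τ_au = (4πε₀)²ℏ³/(m_e e⁴).
E_h = 4.354 × 10^-18 J
ℏ/E_h = 2.423 × 10^-17 s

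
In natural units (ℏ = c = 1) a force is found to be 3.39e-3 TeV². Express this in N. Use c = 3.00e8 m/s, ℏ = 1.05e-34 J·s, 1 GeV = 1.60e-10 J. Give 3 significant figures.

2.76e9 N

Force is [E]/[L] = [E]²/(ℏc); restore (ℏc)⁻¹.
1 GeV² → 1/(ℏc) × (1 GeV in J)² = 8.13e5 N.
Convert the energy scale: 3.39e-3 TeV² = 3.39e3 GeV².
Result: 3.39e3 × 8.13e5 = 2.76e9 N.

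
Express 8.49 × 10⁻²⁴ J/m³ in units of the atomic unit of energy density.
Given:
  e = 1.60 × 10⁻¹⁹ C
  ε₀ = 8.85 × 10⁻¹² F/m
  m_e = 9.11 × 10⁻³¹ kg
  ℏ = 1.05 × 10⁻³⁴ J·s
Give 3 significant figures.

atomic unit of energy density: u_au = E_h/a₀³ = m_e⁴e¹⁰/((4πε₀)⁵ℏ⁸) = 3.01 × 10¹³ J/m³.
8.49 × 10⁻²⁴ / 3.01 × 10¹³ = 2.82 × 10⁻³⁷

2.82 × 10⁻³⁷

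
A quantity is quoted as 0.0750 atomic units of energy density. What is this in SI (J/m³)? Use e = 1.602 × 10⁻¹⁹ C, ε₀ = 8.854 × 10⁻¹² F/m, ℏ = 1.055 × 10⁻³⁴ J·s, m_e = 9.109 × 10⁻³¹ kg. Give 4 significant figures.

One atomic unit of energy density: u_au = E_h/a₀³ = m_e⁴e¹⁰/((4πε₀)⁵ℏ⁸) = 2.929 × 10¹³ J/m³.
0.0750 × 2.929 × 10¹³ J/m³ = 2.197 × 10¹² J/m³

2.197 × 10¹² J/m³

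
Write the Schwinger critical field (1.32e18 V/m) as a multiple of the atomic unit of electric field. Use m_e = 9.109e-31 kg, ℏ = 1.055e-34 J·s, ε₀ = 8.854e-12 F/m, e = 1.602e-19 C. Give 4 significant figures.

2.573e6

atomic unit of electric field: E_au = E_h/(e a₀) = m_e²e⁵/((4πε₀)³ℏ⁴) = 5.131e11 V/m.
1.32e18 / 5.131e11 = 2.573e6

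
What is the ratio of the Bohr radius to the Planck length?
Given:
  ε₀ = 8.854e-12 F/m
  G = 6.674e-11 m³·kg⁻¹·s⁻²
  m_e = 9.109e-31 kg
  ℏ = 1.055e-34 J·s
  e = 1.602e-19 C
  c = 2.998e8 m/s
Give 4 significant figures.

3.277e24

Bohr radius: a₀ = 4πε₀ℏ²/(m_e e²) = 5.297e-11 m
Planck length: ℓ_P = √(ℏG/c³) = 1.616e-35 m
ratio = 5.297e-11 / 1.616e-35 = 3.277e24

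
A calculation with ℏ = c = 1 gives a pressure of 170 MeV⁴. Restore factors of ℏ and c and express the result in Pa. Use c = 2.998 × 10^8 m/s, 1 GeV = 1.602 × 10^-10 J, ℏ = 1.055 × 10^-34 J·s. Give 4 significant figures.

Pressure is [E]/[L]³ = [E]⁴/(ℏc)³.
1 GeV⁴ → 1/(ℏc)³ × (1 GeV in J)⁴ = 2.082 × 10^37 Pa.
Convert the energy scale: 170 MeV⁴ = 1.70 × 10^-10 GeV⁴.
Result: 1.70 × 10^-10 × 2.082 × 10^37 = 3.539 × 10^27 Pa.

3.539 × 10^27 Pa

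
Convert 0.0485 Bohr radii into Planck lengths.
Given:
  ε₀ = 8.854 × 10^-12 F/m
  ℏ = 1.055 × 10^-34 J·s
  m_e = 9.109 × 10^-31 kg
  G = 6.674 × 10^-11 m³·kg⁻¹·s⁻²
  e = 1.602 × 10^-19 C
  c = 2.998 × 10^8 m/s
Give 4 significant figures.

1.589 × 10^23

Bohr radius: a₀ = 4πε₀ℏ²/(m_e e²) = 5.297 × 10^-11 m
Planck length: ℓ_P = √(ℏG/c³) = 1.616 × 10^-35 m
0.0485 × 5.297 × 10^-11 / 1.616 × 10^-35 = 1.589 × 10^23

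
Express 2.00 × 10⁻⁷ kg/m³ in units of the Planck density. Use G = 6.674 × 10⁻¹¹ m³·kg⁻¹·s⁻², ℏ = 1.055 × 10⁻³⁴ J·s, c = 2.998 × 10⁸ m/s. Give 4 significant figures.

3.881 × 10⁻¹⁰⁴

Planck density: ρ_P = c⁵/(ℏG²) = 5.154 × 10⁹⁶ kg/m³.
2.00 × 10⁻⁷ / 5.154 × 10⁹⁶ = 3.881 × 10⁻¹⁰⁴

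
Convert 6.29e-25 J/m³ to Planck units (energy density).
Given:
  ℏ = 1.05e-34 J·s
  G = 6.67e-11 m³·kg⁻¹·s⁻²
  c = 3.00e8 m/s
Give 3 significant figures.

Planck energy density: u_P = c⁷/(ℏG²) = 4.68e113 J/m³.
6.29e-25 / 4.68e113 = 1.34e-138

1.34e-138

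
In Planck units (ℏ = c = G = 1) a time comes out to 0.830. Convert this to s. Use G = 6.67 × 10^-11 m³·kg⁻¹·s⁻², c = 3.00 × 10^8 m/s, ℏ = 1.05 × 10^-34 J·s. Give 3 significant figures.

One Planck time: t_P = √(ℏG/c⁵) = 5.37 × 10^-44 s.
0.830 × 5.37 × 10^-44 s = 4.46 × 10^-44 s

4.46 × 10^-44 s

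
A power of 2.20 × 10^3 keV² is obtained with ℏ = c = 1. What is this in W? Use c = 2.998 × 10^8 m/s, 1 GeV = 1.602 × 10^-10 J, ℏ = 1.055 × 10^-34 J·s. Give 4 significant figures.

5.352 × 10^5 W

Power is [E]/[T] = [E]²/ℏ.
1 GeV² → 1/ℏ × (1 GeV in J)² = 2.433 × 10^14 W.
Convert the energy scale: 2.20 × 10^3 keV² = 2.20 × 10^-9 GeV².
Result: 2.20 × 10^-9 × 2.433 × 10^14 = 5.352 × 10^5 W.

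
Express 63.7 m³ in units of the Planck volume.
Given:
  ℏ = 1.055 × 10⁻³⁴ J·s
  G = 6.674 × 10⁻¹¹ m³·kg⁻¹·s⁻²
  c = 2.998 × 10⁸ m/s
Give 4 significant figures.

1.508 × 10¹⁰⁶

Planck volume: V_P = (ℏG/c³)^(3/2) = 4.224 × 10⁻¹⁰⁵ m³.
63.7 / 4.224 × 10⁻¹⁰⁵ = 1.508 × 10¹⁰⁶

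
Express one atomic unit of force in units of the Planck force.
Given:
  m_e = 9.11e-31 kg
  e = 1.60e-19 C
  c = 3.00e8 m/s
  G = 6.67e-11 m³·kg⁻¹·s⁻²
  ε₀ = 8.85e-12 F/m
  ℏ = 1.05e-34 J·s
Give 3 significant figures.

6.86e-52

atomic unit of force: F_au = E_h/a₀ = m_e²e⁶/((4πε₀)³ℏ⁴) = 8.33e-8 N
Planck force: F_P = c⁴/G = 1.21e44 N
ratio = 8.33e-8 / 1.21e44 = 6.86e-52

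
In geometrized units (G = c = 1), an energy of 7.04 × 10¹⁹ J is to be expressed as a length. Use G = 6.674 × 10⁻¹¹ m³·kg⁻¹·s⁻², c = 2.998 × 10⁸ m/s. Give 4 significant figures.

Energy → length via G/c⁴.
7.04 × 10¹⁹ J × (G/c⁴) = 5.816 × 10⁻²⁵ m

5.816 × 10⁻²⁵ m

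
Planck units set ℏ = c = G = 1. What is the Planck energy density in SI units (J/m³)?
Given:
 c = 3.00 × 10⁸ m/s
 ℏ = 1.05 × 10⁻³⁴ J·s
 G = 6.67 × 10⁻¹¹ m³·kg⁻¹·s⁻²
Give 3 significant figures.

4.68 × 10¹¹³ J/m³

The unique combination of the constants set to 1 with dimensions of energy density is u_P = c⁷/(ℏG²).
  = 2.19 × 10⁵⁹ / 4.67 × 10⁻⁵⁵
  = 4.68 × 10¹¹³ J/m³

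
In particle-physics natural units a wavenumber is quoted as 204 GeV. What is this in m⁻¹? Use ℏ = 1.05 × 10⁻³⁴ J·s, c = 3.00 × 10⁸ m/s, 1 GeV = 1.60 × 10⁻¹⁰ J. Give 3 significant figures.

1.04 × 10¹⁸ m⁻¹

Inverse length is [E]/(ℏc).
1 GeV → 1/(ℏc) × (1 GeV in J) = 5.08 × 10¹⁵ m⁻¹.
Result: 204 × 5.08 × 10¹⁵ = 1.04 × 10¹⁸ m⁻¹.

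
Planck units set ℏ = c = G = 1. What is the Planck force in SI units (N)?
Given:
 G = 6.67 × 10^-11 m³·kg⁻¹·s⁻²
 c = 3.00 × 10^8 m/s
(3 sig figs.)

From ℏ = c = G = 1 the force scale is F_P = c⁴/G.
  = 8.10 × 10^33 / 6.67 × 10^-11
  = 1.21 × 10^44 N

1.21 × 10^44 N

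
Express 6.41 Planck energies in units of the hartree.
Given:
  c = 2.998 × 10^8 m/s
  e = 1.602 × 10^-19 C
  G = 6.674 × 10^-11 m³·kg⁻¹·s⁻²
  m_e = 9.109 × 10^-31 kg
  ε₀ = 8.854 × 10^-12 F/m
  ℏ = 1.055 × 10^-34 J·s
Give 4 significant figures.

Planck energy: E_P = √(ℏc⁵/G) = 1.957 × 10^9 J
hartree: E_h = m_e e⁴/(4πε₀ℏ)² = 4.354 × 10^-18 J
6.41 × 1.957 × 10^9 / 4.354 × 10^-18 = 2.880 × 10^27

2.880 × 10^27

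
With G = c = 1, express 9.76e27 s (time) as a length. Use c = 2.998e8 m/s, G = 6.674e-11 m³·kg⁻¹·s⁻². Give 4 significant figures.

Time → length via c.
9.76e27 s × (c) = 2.926e36 m

2.926e36 m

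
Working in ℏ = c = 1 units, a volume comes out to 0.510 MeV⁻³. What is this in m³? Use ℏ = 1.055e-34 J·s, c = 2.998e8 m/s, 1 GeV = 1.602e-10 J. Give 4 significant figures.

3.925e-39 m³

Volume is [L]³ = [E]⁻³·(ℏc)³.
1 GeV⁻³ → (ℏc)³ × (1 GeV in J)⁻³ = 7.696e-48 m³.
Convert the energy scale: 0.510 MeV⁻³ = 5.10e8 GeV⁻³.
Result: 5.10e8 × 7.696e-48 = 3.925e-39 m³.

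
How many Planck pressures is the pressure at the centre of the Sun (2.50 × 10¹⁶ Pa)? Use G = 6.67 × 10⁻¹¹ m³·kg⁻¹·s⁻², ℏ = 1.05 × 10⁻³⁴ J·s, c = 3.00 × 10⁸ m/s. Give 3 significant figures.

5.34 × 10⁻⁹⁸

Planck pressure: p_P = c⁷/(ℏG²) = 4.68 × 10¹¹³ Pa.
2.50 × 10¹⁶ / 4.68 × 10¹¹³ = 5.34 × 10⁻⁹⁸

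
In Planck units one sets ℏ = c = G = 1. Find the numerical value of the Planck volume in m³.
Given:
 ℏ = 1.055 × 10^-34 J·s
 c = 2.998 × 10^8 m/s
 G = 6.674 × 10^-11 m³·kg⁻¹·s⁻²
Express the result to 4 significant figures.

V_P = (ℏG/c³)^(3/2)
  = √(1.784 × 10^-209)
  = 4.224 × 10^-105 m³

4.224 × 10^-105 m³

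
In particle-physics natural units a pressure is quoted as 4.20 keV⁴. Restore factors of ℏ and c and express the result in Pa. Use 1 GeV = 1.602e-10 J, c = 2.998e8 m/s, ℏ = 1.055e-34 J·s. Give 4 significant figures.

Pressure is [E]/[L]³ = [E]⁴/(ℏc)³.
1 GeV⁴ → 1/(ℏc)³ × (1 GeV in J)⁴ = 2.082e37 Pa.
Convert the energy scale: 4.20 keV⁴ = 4.20e-24 GeV⁴.
Result: 4.20e-24 × 2.082e37 = 8.743e13 Pa.

8.743e13 Pa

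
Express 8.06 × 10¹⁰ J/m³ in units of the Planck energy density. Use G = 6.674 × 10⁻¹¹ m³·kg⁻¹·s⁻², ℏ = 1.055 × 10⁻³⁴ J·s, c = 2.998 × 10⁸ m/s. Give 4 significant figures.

Planck energy density: u_P = c⁷/(ℏG²) = 4.632 × 10¹¹³ J/m³.
8.06 × 10¹⁰ / 4.632 × 10¹¹³ = 1.740 × 10⁻¹⁰³

1.740 × 10⁻¹⁰³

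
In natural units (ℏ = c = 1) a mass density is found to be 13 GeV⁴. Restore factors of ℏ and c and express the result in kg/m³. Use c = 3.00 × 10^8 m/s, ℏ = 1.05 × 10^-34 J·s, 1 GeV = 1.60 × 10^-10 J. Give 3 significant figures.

Mass density is [E]/(c²[L]³) = [E]⁴/(ℏ³c⁵).
1 GeV⁴ → 1/(ℏ³c⁵) × (1 GeV in J)⁴ = 2.33 × 10^20 kg/m³.
Result: 13 × 2.33 × 10^20 = 3.03 × 10^21 kg/m³.

3.03 × 10^21 kg/m³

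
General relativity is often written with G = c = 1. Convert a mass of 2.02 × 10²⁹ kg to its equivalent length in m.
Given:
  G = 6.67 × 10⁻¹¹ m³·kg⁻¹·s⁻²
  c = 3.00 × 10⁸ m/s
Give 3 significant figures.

In G = c = 1 units mass has dimensions of length; the conversion factor is G/c².
2.02 × 10²⁹ kg × (G/c²) = 150 m

150 m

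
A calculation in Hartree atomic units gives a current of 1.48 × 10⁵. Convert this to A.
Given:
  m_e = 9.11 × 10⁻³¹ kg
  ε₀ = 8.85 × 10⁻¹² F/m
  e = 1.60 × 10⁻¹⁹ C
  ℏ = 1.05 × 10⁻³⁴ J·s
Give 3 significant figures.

987 A

One atomic unit of electric current: I_au = e E_h/ℏ = m_e e⁵/((4πε₀)²ℏ³) = 6.67 × 10⁻³ A.
1.48 × 10⁵ × 6.67 × 10⁻³ A = 987 A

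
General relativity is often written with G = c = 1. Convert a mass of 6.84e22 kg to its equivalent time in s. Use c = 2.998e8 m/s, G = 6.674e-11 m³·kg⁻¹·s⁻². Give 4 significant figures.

1.694e-13 s

Mass → time via G/c³.
6.84e22 kg × (G/c³) = 1.694e-13 s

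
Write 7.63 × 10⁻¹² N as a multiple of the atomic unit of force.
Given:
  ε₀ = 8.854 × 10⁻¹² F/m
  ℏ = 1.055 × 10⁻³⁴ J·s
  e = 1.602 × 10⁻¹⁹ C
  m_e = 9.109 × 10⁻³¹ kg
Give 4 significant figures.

atomic unit of force: F_au = E_h/a₀ = m_e²e⁶/((4πε₀)³ℏ⁴) = 8.220 × 10⁻⁸ N.
7.63 × 10⁻¹² / 8.220 × 10⁻⁸ = 9.283 × 10⁻⁵

9.283 × 10⁻⁵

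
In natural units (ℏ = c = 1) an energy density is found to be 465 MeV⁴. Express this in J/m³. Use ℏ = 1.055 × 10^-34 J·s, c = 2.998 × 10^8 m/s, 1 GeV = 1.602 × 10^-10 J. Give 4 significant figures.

9.679 × 10^27 J/m³

[E]/[L]³ = [E]⁴/(ℏc)³; restore (ℏc)⁻³.
1 GeV⁴ → 1/(ℏc)³ × (1 GeV in J)⁴ = 2.082 × 10^37 J/m³.
Convert the energy scale: 465 MeV⁴ = 4.65 × 10^-10 GeV⁴.
Result: 4.65 × 10^-10 × 2.082 × 10^37 = 9.679 × 10^27 J/m³.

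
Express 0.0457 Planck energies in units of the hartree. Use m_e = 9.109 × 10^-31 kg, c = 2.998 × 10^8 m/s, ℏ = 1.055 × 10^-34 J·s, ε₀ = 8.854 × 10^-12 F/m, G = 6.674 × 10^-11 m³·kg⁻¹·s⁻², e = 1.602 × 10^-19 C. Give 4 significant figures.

2.054 × 10^25

Planck energy: E_P = √(ℏc⁵/G) = 1.957 × 10^9 J
hartree: E_h = m_e e⁴/(4πε₀ℏ)² = 4.354 × 10^-18 J
0.0457 × 1.957 × 10^9 / 4.354 × 10^-18 = 2.054 × 10^25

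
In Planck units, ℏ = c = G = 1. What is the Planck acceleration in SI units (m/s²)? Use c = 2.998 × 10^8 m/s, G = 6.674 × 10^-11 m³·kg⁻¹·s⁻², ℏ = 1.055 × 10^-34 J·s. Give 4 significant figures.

From ℏ = c = G = 1 the acceleration scale is a_P = √(c⁷/(ℏG)).
  = √(3.092 × 10^103)
  = 5.560 × 10^51 m/s²

5.560 × 10^51 m/s²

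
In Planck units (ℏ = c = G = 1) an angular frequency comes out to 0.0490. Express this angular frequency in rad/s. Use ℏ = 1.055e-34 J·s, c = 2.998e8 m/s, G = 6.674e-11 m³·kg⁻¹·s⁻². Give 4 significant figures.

One Planck angular frequency: ω_P = √(c⁵/(ℏG)) = 1.855e43 rad/s.
0.0490 × 1.855e43 rad/s = 9.088e41 rad/s

9.088e41 rad/s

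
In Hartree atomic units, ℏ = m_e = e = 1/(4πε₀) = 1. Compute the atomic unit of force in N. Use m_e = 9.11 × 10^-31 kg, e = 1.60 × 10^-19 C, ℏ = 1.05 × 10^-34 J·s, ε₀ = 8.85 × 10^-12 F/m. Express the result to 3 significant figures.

8.33 × 10^-8 N

Dimensional analysis gives F_au = E_h/a₀ = m_e²e⁶/((4πε₀)³ℏ⁴).
E_h = 4.38 × 10^-18 J
a₀ = 5.26 × 10^-11 m
E_h/a₀ = 8.33 × 10^-8 N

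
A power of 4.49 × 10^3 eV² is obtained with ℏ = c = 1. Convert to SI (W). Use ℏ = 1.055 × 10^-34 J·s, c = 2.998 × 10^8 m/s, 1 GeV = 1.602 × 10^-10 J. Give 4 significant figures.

1.092 W

Power is [E]/[T] = [E]²/ℏ.
1 GeV² → 1/ℏ × (1 GeV in J)² = 2.433 × 10^14 W.
Convert the energy scale: 4.49 × 10^3 eV² = 4.49 × 10^-15 GeV².
Result: 4.49 × 10^-15 × 2.433 × 10^14 = 1.092 W.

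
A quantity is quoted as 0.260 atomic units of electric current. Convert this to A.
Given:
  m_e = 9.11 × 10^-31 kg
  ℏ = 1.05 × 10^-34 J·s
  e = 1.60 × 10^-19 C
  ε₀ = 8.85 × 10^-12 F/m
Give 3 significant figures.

One atomic unit of electric current: I_au = e E_h/ℏ = m_e e⁵/((4πε₀)²ℏ³) = 6.67 × 10^-3 A.
0.260 × 6.67 × 10^-3 A = 1.73 × 10^-3 A

1.73 × 10^-3 A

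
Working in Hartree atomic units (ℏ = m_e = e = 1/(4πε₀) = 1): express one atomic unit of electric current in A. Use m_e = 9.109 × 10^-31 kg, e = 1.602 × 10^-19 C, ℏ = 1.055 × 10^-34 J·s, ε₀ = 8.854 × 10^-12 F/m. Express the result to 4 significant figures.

6.612 × 10^-3 A

From ℏ = m_e = e = 1/(4πε₀) = 1 the current scale is I_au = e E_h/ℏ = m_e e⁵/((4πε₀)²ℏ³).
E_h = 4.354 × 10^-18 J
e·E_h/ℏ = 6.612 × 10^-3 A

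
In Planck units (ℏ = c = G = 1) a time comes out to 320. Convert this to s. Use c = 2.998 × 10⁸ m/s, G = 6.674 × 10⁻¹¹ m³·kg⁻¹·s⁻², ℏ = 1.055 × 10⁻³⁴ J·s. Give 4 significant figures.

1.725 × 10⁻⁴¹ s

One Planck time: t_P = √(ℏG/c⁵) = 5.392 × 10⁻⁴⁴ s.
320 × 5.392 × 10⁻⁴⁴ s = 1.725 × 10⁻⁴¹ s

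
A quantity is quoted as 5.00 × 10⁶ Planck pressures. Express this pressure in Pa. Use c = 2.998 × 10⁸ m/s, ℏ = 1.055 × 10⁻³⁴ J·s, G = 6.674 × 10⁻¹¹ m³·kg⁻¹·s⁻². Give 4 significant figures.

2.316 × 10¹²⁰ Pa

One Planck pressure: p_P = c⁷/(ℏG²) = 4.632 × 10¹¹³ Pa.
5.00 × 10⁶ × 4.632 × 10¹¹³ Pa = 2.316 × 10¹²⁰ Pa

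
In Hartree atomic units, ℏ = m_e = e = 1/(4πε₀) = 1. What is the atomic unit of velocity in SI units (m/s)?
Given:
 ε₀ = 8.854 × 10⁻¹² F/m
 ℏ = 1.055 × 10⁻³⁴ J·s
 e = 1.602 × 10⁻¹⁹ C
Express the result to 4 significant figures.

2.186 × 10⁶ m/s

From ℏ = m_e = e = 1/(4πε₀) = 1 the velocity scale is v_au = e²/(4πε₀ℏ).
  = 2.566 × 10⁻³⁸ / 1.174 × 10⁻⁴⁴
  = 2.186 × 10⁶ m/s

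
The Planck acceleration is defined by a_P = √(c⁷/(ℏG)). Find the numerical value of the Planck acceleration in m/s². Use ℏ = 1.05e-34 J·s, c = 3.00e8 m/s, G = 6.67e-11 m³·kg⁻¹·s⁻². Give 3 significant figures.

a_P = √(c⁷/(ℏG))
  = √(3.12e103)
  = 5.59e51 m/s²

5.59e51 m/s²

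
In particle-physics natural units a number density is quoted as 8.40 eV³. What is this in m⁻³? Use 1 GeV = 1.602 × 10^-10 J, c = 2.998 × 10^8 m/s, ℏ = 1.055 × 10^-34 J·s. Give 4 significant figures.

1.091 × 10^21 m⁻³

Number density is [L]⁻³ = [E]³/(ℏc)³.
1 GeV³ → 1/(ℏc)³ × (1 GeV in J)³ = 1.299 × 10^47 m⁻³.
Convert the energy scale: 8.40 eV³ = 8.40 × 10^-27 GeV³.
Result: 8.40 × 10^-27 × 1.299 × 10^47 = 1.091 × 10^21 m⁻³.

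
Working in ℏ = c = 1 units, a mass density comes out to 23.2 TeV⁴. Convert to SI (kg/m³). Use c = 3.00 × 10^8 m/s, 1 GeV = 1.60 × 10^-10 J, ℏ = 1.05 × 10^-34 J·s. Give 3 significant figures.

5.40 × 10^33 kg/m³

Mass density is [E]/(c²[L]³) = [E]⁴/(ℏ³c⁵).
1 GeV⁴ → 1/(ℏ³c⁵) × (1 GeV in J)⁴ = 2.33 × 10^20 kg/m³.
Convert the energy scale: 23.2 TeV⁴ = 2.32 × 10^13 GeV⁴.
Result: 2.32 × 10^13 × 2.33 × 10^20 = 5.40 × 10^33 kg/m³.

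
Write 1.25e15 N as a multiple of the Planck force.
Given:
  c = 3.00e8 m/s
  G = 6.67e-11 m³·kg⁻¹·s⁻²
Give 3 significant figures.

1.03e-29

Planck force: F_P = c⁴/G = 1.21e44 N.
1.25e15 / 1.21e44 = 1.03e-29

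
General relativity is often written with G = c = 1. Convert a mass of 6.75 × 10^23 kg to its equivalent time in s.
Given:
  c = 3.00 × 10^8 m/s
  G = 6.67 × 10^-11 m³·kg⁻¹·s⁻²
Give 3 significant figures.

Mass → time via G/c³.
6.75 × 10^23 kg × (G/c³) = 1.67 × 10^-12 s

1.67 × 10^-12 s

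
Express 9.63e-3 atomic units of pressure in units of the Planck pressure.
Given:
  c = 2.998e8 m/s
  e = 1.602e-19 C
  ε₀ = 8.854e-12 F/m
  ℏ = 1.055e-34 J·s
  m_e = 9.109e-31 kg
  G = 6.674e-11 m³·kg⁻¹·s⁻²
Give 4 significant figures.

atomic unit of pressure: P_au = E_h/a₀³ = m_e⁴e¹⁰/((4πε₀)⁵ℏ⁸) = 2.929e13 Pa
Planck pressure: p_P = c⁷/(ℏG²) = 4.632e113 Pa
9.63e-3 × 2.929e13 / 4.632e113 = 6.089e-103

6.089e-103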